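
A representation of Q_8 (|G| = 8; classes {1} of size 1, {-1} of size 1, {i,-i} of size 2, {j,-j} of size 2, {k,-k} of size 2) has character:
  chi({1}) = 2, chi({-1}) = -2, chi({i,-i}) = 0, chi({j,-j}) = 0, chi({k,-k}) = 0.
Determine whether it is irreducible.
Irreducible: <chi, chi> = 1.

Proof sketch: <chi, chi> = (1/|G|) sum_C |C| * |chi(C)|^2 = (1/8)[1*|2|^2 + 1*|-2|^2 + 2*|0|^2 + 2*|0|^2 + 2*|0|^2]
  = (1/8)[(4) + (4) + (0) + (0) + (0)] = 8/8 = 1.
A character is irreducible iff <chi, chi> = 1, so this representation is irreducible.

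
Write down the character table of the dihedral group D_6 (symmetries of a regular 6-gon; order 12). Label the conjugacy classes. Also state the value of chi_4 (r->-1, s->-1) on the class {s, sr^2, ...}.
Conjugacy classes: {e} of size 1, {r^3} of size 1, {r^1, r^5} of size 2, {r^2, r^4} of size 2, {s, sr^2, ...} of size 3, {sr, sr^3, ...} of size 3.
Character table:
  irrep \ class              {e} (size 1)  {r^3} (size 1)  {r^1, r^5} (size 2)  {r^2, r^4} (size 2)  {s, sr^2, ...} (size 3)  {sr, sr^3, ...} (size 3)
  chi_1 (triv)               1             1               1                    1                    1                        1                       
  chi_2 (sign: r->1, s->-1)  1             1               1                    1                    -1                       -1                      
  chi_3 (r->-1, s->1)        1             -1              -1                   1                    1                        -1                      
  chi_4 (r->-1, s->-1)       1             -1              -1                   1                    -1                       1                       
  chi_5 (2d, j=1)            2             -2              1                    -1                   0                        0                       
  chi_6 (2d, j=2)            2             2               -1                   -1                   0                        0                       

Spot check: chi_4 (r->-1, s->-1) on {s, sr^2, ...} = -1.

Why: D_6 has order 2*6 = 12 with 6 conjugacy classes, hence 6 irreducibles. Sum of squared dims 1 + 1 + 1 + 1 + 4 + 4 = 12 = |G|. Linear characters come from the abelianisation; the 2-dimensional irreps have character r^k -> 2*cos(2*pi*j*k/6), reflections -> 0.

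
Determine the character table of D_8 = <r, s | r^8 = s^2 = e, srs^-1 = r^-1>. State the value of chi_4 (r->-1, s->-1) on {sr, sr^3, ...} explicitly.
Conjugacy classes: {e} of size 1, {r^4} of size 1, {r^1, r^7} of size 2, {r^2, r^6} of size 2, {r^3, r^5} of size 2, {s, sr^2, ...} of size 4, {sr, sr^3, ...} of size 4.
Character table:
  irrep \ class              {e} (size 1)  {r^4} (size 1)  {r^1, r^7} (size 2)  {r^2, r^6} (size 2)  {r^3, r^5} (size 2)  {s, sr^2, ...} (size 4)  {sr, sr^3, ...} (size 4)
  chi_1 (triv)               1             1               1                    1                    1                    1                        1                       
  chi_2 (sign: r->1, s->-1)  1             1               1                    1                    1                    -1                       -1                      
  chi_3 (r->-1, s->1)        1             1               -1                   1                    -1                   1                        -1                      
  chi_4 (r->-1, s->-1)       1             1               -1                   1                    -1                   -1                       1                       
  chi_5 (2d, j=1)            2             -2              sqrt(2)              0                    -sqrt(2)             0                        0                       
  chi_6 (2d, j=2)            2             2               0                    -2                   0                    0                        0                       
  chi_7 (2d, j=3)            2             -2              -sqrt(2)             0                    sqrt(2)              0                        0                       

Spot check: chi_4 (r->-1, s->-1) on {sr, sr^3, ...} = 1.

Derivation: D_8 has order 2*8 = 16 with 7 conjugacy classes, hence 7 irreducibles. Sum of squared dims 1 + 1 + 1 + 1 + 4 + 4 + 4 = 16 = |G|. Linear characters come from the abelianisation; the 2-dimensional irreps have character r^k -> 2*cos(2*pi*j*k/8), reflections -> 0.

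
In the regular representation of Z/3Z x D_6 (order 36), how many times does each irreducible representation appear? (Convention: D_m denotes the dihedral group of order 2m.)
Each irreducible V_i of dimension d_i appears with multiplicity d_i, i.e. rho_reg = (direct sum over all irreducibles V_i) d_i V_i. The irreducible dimensions for Z/3Z x D_6 are 1, 1, 1, 1, 1, 1, 1, 1, 1, 1, 1, 1, 2, 2, 2, 2, 2, 2: 12 irreducibles of dimension 1, each with multiplicity 1; 6 irreducibles of dimension 2, each with multiplicity 2. Total dimension 12*1*1 + 6*2*2 = 36 = |G|.

Argument: General theorem: in the regular representation of a finite group G, each irreducible appears with multiplicity equal to its dimension. Check: dim(rho_reg) = sum d_i^2 = 1 + 1 + 1 + 1 + 1 + 1 + 1 + 1 + 1 + 1 + 1 + 1 + 4 + 4 + 4 + 4 + 4 + 4 = 36 = |G|.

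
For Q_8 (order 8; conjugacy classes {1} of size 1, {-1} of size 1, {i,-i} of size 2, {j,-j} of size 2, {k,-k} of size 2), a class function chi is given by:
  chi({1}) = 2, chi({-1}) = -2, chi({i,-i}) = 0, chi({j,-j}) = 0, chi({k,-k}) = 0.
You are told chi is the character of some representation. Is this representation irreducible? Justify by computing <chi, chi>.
Irreducible: <chi, chi> = 1.

Details: <chi, chi> = (1/|G|) sum_C |C| * |chi(C)|^2 = (1/8)[1*|2|^2 + 1*|-2|^2 + 2*|0|^2 + 2*|0|^2 + 2*|0|^2]
  = (1/8)[(4) + (4) + (0) + (0) + (0)] = 8/8 = 1.
A character is irreducible iff <chi, chi> = 1, so this representation is irreducible.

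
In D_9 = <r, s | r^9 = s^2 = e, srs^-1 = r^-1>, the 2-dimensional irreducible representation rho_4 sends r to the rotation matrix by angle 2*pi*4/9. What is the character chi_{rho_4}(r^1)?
chi_{rho_4}(r^1) = 2*cos(2*pi*4*1/9) = -2*cos(pi/9)

Why: rho_4(r^1) is rotation by angle 2*pi*4*1/9, whose trace is 2*cos(2*pi*4*1/9) = -2*cos(pi/9).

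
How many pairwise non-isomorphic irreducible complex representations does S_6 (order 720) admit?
11

Proof sketch: The number of irreducible complex representations of a finite group equals its number of conjugacy classes. Conjugacy classes in S_6 correspond to cycle types, i.e. partitions of 6; there are p(6) = 11 of them, so S_6 (order 720) has exactly 11 irreducible complex representations.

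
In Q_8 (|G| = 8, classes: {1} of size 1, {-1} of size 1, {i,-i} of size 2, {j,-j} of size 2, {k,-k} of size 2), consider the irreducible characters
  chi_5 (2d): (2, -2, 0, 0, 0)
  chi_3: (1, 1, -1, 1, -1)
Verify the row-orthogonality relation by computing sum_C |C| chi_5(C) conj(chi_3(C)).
Sum = 0; so <chi_5, chi_3> = 0 (distinct irreducibles are orthogonal).

Argument: Compute term by term over conjugacy classes (|C| * chi_5(C) * conj(chi_3(C))):
  1*(2)*conj(1) + 1*(-2)*conj(1) + 2*(0)*conj(-1) + 2*(0)*conj(1) + 2*(0)*conj(-1)
  = (2) + (-2) + (0) + (0) + (0)
  = 0.
Dividing by |G| = 8 gives 0/8 = 0, matching the row-orthogonality relation <chi_5, chi_3> = [chi_5 = chi_3].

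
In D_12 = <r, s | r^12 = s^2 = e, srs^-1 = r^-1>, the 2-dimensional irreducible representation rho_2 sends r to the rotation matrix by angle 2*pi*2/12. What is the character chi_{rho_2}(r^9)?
chi_{rho_2}(r^9) = 2*cos(2*pi*2*9/12) = -2

Explanation: rho_2(r^9) is rotation by angle 2*pi*2*9/12, whose trace is 2*cos(2*pi*2*9/12) = -2.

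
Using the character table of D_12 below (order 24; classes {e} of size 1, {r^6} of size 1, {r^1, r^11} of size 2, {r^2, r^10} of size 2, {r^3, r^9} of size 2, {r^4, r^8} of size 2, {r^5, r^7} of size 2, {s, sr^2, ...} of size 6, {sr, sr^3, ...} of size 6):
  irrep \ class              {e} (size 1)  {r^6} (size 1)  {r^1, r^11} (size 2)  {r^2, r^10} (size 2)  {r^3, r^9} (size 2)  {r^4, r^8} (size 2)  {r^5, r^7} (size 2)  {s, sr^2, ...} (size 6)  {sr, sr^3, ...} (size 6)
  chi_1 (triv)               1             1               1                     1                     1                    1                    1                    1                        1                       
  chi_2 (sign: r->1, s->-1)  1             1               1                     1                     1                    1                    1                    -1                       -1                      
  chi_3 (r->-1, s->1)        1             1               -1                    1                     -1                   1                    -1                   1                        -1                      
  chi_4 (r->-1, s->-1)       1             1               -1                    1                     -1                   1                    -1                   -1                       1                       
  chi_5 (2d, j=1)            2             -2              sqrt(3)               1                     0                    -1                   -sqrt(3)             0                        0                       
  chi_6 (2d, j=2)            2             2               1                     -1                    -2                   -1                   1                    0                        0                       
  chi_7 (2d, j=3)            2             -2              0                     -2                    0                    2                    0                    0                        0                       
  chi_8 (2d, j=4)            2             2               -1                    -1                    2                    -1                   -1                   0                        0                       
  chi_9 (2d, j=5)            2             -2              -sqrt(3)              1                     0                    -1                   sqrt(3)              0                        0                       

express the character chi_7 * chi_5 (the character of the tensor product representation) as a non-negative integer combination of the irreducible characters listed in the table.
chi_7 tensor chi_5 = chi_6 + chi_8 (all other irreducibles have multiplicity 0).

Explanation: The character of a tensor product is the pointwise product (chi_7 * chi_5)(C) = chi_7(C) * chi_5(C):
  {e}: (2)*(2), {r^6}: (-2)*(-2), {r^1, r^11}: (0)*(sqrt(3)), {r^2, r^10}: (-2)*(1), {r^3, r^9}: (0)*(0), {r^4, r^8}: (2)*(-1), {r^5, r^7}: (0)*(-sqrt(3)), {s, sr^2, ...}: (0)*(0), {sr, sr^3, ...}: (0)*(0)
so (chi_7 * chi_5) takes values
  {e} -> 4, {r^6} -> 4, {r^1, r^11} -> 0, {r^2, r^10} -> -2, {r^3, r^9} -> 0, {r^4, r^8} -> -2, {r^5, r^7} -> 0, {s, sr^2, ...} -> 0, {sr, sr^3, ...} -> 0.
Now take the inner product of this character with each irreducible chi from the table, <chi_7*chi_5, chi> = (1/24) sum_C |C| (chi_7*chi_5)(C) conj(chi(C)):
  <chi_7*chi_5, chi_1> = (1/24)[1*(4)*conj(1) + 1*(4)*conj(1) + 2*(0)*conj(1) + 2*(-2)*conj(1) + 2*(0)*conj(1) + 2*(-2)*conj(1) + 2*(0)*conj(1) + 6*(0)*conj(1) + 6*(0)*conj(1)]
      = (1/24)[(4) + (4) + (0) + (-4) + (0) + (-4) + (0) + (0) + (0)] = 0/24 = 0
  <chi_7*chi_5, chi_2> = (1/24)[1*(4)*conj(1) + 1*(4)*conj(1) + 2*(0)*conj(1) + 2*(-2)*conj(1) + 2*(0)*conj(1) + 2*(-2)*conj(1) + 2*(0)*conj(1) + 6*(0)*conj(-1) + 6*(0)*conj(-1)]
      = (1/24)[(4) + (4) + (0) + (-4) + (0) + (-4) + (0) + (0) + (0)] = 0/24 = 0
  <chi_7*chi_5, chi_3> = (1/24)[1*(4)*conj(1) + 1*(4)*conj(1) + 2*(0)*conj(-1) + 2*(-2)*conj(1) + 2*(0)*conj(-1) + 2*(-2)*conj(1) + 2*(0)*conj(-1) + 6*(0)*conj(1) + 6*(0)*conj(-1)]
      = (1/24)[(4) + (4) + (0) + (-4) + (0) + (-4) + (0) + (0) + (0)] = 0/24 = 0
  <chi_7*chi_5, chi_4> = (1/24)[1*(4)*conj(1) + 1*(4)*conj(1) + 2*(0)*conj(-1) + 2*(-2)*conj(1) + 2*(0)*conj(-1) + 2*(-2)*conj(1) + 2*(0)*conj(-1) + 6*(0)*conj(-1) + 6*(0)*conj(1)]
      = (1/24)[(4) + (4) + (0) + (-4) + (0) + (-4) + (0) + (0) + (0)] = 0/24 = 0
  <chi_7*chi_5, chi_5> = (1/24)[1*(4)*conj(2) + 1*(4)*conj(-2) + 2*(0)*conj(sqrt(3)) + 2*(-2)*conj(1) + 2*(0)*conj(0) + 2*(-2)*conj(-1) + 2*(0)*conj(-sqrt(3)) + 6*(0)*conj(0) + 6*(0)*conj(0)]
      = (1/24)[(8) + (-8) + (0) + (-4) + (0) + (4) + (0) + (0) + (0)] = 0/24 = 0
  <chi_7*chi_5, chi_6> = (1/24)[1*(4)*conj(2) + 1*(4)*conj(2) + 2*(0)*conj(1) + 2*(-2)*conj(-1) + 2*(0)*conj(-2) + 2*(-2)*conj(-1) + 2*(0)*conj(1) + 6*(0)*conj(0) + 6*(0)*conj(0)]
      = (1/24)[(8) + (8) + (0) + (4) + (0) + (4) + (0) + (0) + (0)] = 24/24 = 1
  <chi_7*chi_5, chi_7> = (1/24)[1*(4)*conj(2) + 1*(4)*conj(-2) + 2*(0)*conj(0) + 2*(-2)*conj(-2) + 2*(0)*conj(0) + 2*(-2)*conj(2) + 2*(0)*conj(0) + 6*(0)*conj(0) + 6*(0)*conj(0)]
      = (1/24)[(8) + (-8) + (0) + (8) + (0) + (-8) + (0) + (0) + (0)] = 0/24 = 0
  <chi_7*chi_5, chi_8> = (1/24)[1*(4)*conj(2) + 1*(4)*conj(2) + 2*(0)*conj(-1) + 2*(-2)*conj(-1) + 2*(0)*conj(2) + 2*(-2)*conj(-1) + 2*(0)*conj(-1) + 6*(0)*conj(0) + 6*(0)*conj(0)]
      = (1/24)[(8) + (8) + (0) + (4) + (0) + (4) + (0) + (0) + (0)] = 24/24 = 1
  <chi_7*chi_5, chi_9> = (1/24)[1*(4)*conj(2) + 1*(4)*conj(-2) + 2*(0)*conj(-sqrt(3)) + 2*(-2)*conj(1) + 2*(0)*conj(0) + 2*(-2)*conj(-1) + 2*(0)*conj(sqrt(3)) + 6*(0)*conj(0) + 6*(0)*conj(0)]
      = (1/24)[(8) + (-8) + (0) + (-4) + (0) + (4) + (0) + (0) + (0)] = 0/24 = 0
Hence the multiplicities are chi_6: 1, chi_8: 1. Dimension check: dim(chi_7)*dim(chi_5) = 2*2 = 4 and sum (mult * dim) = 1*2 + 1*2 = 4.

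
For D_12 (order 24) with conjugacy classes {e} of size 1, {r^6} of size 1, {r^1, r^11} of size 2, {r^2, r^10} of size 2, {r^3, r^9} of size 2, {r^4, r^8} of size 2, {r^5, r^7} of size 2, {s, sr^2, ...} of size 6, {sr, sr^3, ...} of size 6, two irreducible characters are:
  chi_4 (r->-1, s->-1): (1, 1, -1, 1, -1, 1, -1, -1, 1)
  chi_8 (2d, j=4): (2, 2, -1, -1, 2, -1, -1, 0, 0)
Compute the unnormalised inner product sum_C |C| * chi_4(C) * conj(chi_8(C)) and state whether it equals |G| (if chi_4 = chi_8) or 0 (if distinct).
Sum = 0; so <chi_4, chi_8> = 0 (distinct irreducibles are orthogonal).

Justification: Compute term by term over conjugacy classes (|C| * chi_4(C) * conj(chi_8(C))):
  1*(1)*conj(2) + 1*(1)*conj(2) + 2*(-1)*conj(-1) + 2*(1)*conj(-1) + 2*(-1)*conj(2) + 2*(1)*conj(-1) + 2*(-1)*conj(-1) + 6*(-1)*conj(0) + 6*(1)*conj(0)
  = (2) + (2) + (2) + (-2) + (-4) + (-2) + (2) + (0) + (0)
  = 0.
Dividing by |G| = 24 gives 0/24 = 0, matching the row-orthogonality relation <chi_4, chi_8> = [chi_4 = chi_8].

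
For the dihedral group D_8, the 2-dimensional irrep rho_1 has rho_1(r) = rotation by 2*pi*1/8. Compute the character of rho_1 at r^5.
chi_{rho_1}(r^5) = 2*cos(2*pi*1*5/8) = -sqrt(2)

Justification: rho_1(r^5) is rotation by angle 2*pi*1*5/8, whose trace is 2*cos(2*pi*1*5/8) = -sqrt(2).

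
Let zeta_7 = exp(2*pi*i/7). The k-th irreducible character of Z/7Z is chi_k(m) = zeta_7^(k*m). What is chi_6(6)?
chi_6(6) = zeta_7^36 = exp(2*I*pi/7)

Why: chi_6(6) = zeta_7^(6*6) = zeta_7^36. Since zeta_7^7 = 1, this equals zeta_7^1 = exp(2*pi*i*1/7) = exp(2*I*pi/7).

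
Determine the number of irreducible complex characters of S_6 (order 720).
11

Derivation: The number of irreducible complex representations of a finite group equals its number of conjugacy classes. Conjugacy classes in S_6 correspond to cycle types, i.e. partitions of 6; there are p(6) = 11 of them, so S_6 (order 720) has exactly 11 irreducible complex representations.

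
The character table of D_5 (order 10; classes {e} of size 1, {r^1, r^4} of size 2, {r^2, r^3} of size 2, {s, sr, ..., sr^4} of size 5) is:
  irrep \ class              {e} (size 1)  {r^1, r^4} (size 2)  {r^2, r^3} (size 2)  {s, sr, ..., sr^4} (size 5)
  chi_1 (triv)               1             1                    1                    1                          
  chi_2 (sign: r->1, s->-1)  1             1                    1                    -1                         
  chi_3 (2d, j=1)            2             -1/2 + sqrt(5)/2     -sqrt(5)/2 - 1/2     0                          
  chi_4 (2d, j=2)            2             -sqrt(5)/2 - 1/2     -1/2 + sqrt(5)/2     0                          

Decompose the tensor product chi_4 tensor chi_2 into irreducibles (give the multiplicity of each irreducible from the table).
chi_4 tensor chi_2 = chi_4 (all other irreducibles have multiplicity 0).

Working: The character of a tensor product is the pointwise product (chi_4 * chi_2)(C) = chi_4(C) * chi_2(C):
  {e}: (2)*(1), {r^1, r^4}: (-sqrt(5)/2 - 1/2)*(1), {r^2, r^3}: (-1/2 + sqrt(5)/2)*(1), {s, sr, ..., sr^4}: (0)*(-1)
so (chi_4 * chi_2) takes values
  {e} -> 2, {r^1, r^4} -> -sqrt(5)/2 - 1/2, {r^2, r^3} -> -1/2 + sqrt(5)/2, {s, sr, ..., sr^4} -> 0.
Now take the inner product of this character with each irreducible chi from the table, <chi_4*chi_2, chi> = (1/10) sum_C |C| (chi_4*chi_2)(C) conj(chi(C)):
  <chi_4*chi_2, chi_1> = (1/10)[1*(2)*conj(1) + 2*(-sqrt(5)/2 - 1/2)*conj(1) + 2*(-1/2 + sqrt(5)/2)*conj(1) + 5*(0)*conj(1)]
      = (1/10)[(2) + (-sqrt(5) - 1) + (-1 + sqrt(5)) + (0)] = 0/10 = 0
  <chi_4*chi_2, chi_2> = (1/10)[1*(2)*conj(1) + 2*(-sqrt(5)/2 - 1/2)*conj(1) + 2*(-1/2 + sqrt(5)/2)*conj(1) + 5*(0)*conj(-1)]
      = (1/10)[(2) + (-sqrt(5) - 1) + (-1 + sqrt(5)) + (0)] = 0/10 = 0
  <chi_4*chi_2, chi_3> = (1/10)[1*(2)*conj(2) + 2*(-sqrt(5)/2 - 1/2)*conj(-1/2 + sqrt(5)/2) + 2*(-1/2 + sqrt(5)/2)*conj(-sqrt(5)/2 - 1/2) + 5*(0)*conj(0)]
      = (1/10)[(4) + (-2) + (-2) + (0)] = 0/10 = 0
  <chi_4*chi_2, chi_4> = (1/10)[1*(2)*conj(2) + 2*(-sqrt(5)/2 - 1/2)*conj(-sqrt(5)/2 - 1/2) + 2*(-1/2 + sqrt(5)/2)*conj(-1/2 + sqrt(5)/2) + 5*(0)*conj(0)]
      = (1/10)[(4) + (sqrt(5) + 3) + (3 - sqrt(5)) + (0)] = 10/10 = 1
Hence the multiplicities are chi_4: 1. Dimension check: dim(chi_4)*dim(chi_2) = 2*1 = 2 and sum (mult * dim) = 1*2 = 2.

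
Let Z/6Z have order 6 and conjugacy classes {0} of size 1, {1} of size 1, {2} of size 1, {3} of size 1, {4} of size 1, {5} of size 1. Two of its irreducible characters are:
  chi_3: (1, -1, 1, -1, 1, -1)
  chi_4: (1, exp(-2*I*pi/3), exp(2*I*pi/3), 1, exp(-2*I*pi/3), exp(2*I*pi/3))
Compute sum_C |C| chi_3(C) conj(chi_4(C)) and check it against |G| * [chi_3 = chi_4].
Sum = 0; so <chi_3, chi_4> = 0 (distinct irreducibles are orthogonal).

Why: Compute term by term over conjugacy classes (|C| * chi_3(C) * conj(chi_4(C))):
  1*(1)*conj(1) + 1*(-1)*conj(exp(-2*I*pi/3)) + 1*(1)*conj(exp(2*I*pi/3)) + 1*(-1)*conj(1) + 1*(1)*conj(exp(-2*I*pi/3)) + 1*(-1)*conj(exp(2*I*pi/3))
  = (1) + (-exp(2*I*pi/3)) + (exp(-2*I*pi/3)) + (-1) + (exp(2*I*pi/3)) + (-exp(-2*I*pi/3))
  = 0.
(Exp terms are combined using exp(i*s)*conj(exp(i*t)) = exp(i*(s-t)), and sums of them are collapsed using the identity that for every m > 1 the m distinct m-th roots of unity sum to 0, e.g. 1 + exp(2*I*pi/3) + exp(-2*I*pi/3) = 0.)
Dividing by |G| = 6 gives 0/6 = 0, matching the row-orthogonality relation <chi_3, chi_4> = [chi_3 = chi_4].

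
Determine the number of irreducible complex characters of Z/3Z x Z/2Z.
6

Why: The number of irreducible complex representations of a finite group equals its number of conjugacy classes. Z/3Z x Z/2Z is abelian of order 6, so every element is its own conjugacy class: 6 classes, so Z/3Z x Z/2Z (order 6) has exactly 6 irreducible complex representations.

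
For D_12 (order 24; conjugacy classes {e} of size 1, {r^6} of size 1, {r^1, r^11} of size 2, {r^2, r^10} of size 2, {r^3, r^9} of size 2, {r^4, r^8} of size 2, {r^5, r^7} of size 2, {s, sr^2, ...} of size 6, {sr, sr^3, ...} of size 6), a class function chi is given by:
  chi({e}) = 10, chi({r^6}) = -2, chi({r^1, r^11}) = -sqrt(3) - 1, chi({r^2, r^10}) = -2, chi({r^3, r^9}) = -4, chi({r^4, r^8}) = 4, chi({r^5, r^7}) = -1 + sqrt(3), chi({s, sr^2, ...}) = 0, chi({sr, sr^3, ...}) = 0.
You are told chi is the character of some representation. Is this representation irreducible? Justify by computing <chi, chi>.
Not irreducible (reducible): <chi, chi> = 8 > 1.

Justification: <chi, chi> = (1/|G|) sum_C |C| * |chi(C)|^2 = (1/24)[1*|10|^2 + 1*|-2|^2 + 2*|-sqrt(3) - 1|^2 + 2*|-2|^2 + 2*|-4|^2 + 2*|4|^2 + 2*|-1 + sqrt(3)|^2 + 6*|0|^2 + 6*|0|^2]
  = (1/24)[(100) + (4) + (4*sqrt(3) + 8) + (8) + (32) + (32) + (8 - 4*sqrt(3)) + (0) + (0)] = 192/24 = 8.
A character is irreducible iff <chi, chi> = 1, so this representation is reducible.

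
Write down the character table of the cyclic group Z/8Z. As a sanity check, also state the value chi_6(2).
Character table of Z/8Z (irreps indexed chi_0,...,chi_7 with chi_k(m) = zeta_8^(k*m), zeta_8 = exp(2*pi*i/8)):
  irrep \ class  {0} (size 1)  {1} (size 1)    {2} (size 1)  {3} (size 1)    {4} (size 1)  {5} (size 1)    {6} (size 1)  {7} (size 1)  
  chi_0          1             1               1             1               1             1               1             1             
  chi_1          1             exp(I*pi/4)     I             exp(3*I*pi/4)   -1            exp(-3*I*pi/4)  -I            exp(-I*pi/4)  
  chi_2          1             I               -1            -I              1             I               -1            -I            
  chi_3          1             exp(3*I*pi/4)   -I            exp(I*pi/4)     -1            exp(-I*pi/4)    I             exp(-3*I*pi/4)
  chi_4          1             -1              1             -1              1             -1              1             -1            
  chi_5          1             exp(-3*I*pi/4)  I             exp(-I*pi/4)    -1            exp(I*pi/4)     -I            exp(3*I*pi/4) 
  chi_6          1             -I              -1            I               1             -I              -1            I             
  chi_7          1             exp(-I*pi/4)    -I            exp(-3*I*pi/4)  -1            exp(3*I*pi/4)   I             exp(I*pi/4)   

Spot check: chi_6(2) = zeta_8^(6*2) = zeta_8^12 = -1.

Z/8Z is abelian, so all 8 irreducible complex representations are 1-dimensional. They are given by chi_k(m) = zeta_8^(k*m) for k = 0,...,7. Row orthogonality: sum_m chi_k(m) conj(chi_l(m)) = 8 * [k = l].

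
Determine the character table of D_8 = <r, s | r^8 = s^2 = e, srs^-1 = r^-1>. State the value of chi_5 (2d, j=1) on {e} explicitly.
Conjugacy classes: {e} of size 1, {r^4} of size 1, {r^1, r^7} of size 2, {r^2, r^6} of size 2, {r^3, r^5} of size 2, {s, sr^2, ...} of size 4, {sr, sr^3, ...} of size 4.
Character table:
  irrep \ class              {e} (size 1)  {r^4} (size 1)  {r^1, r^7} (size 2)  {r^2, r^6} (size 2)  {r^3, r^5} (size 2)  {s, sr^2, ...} (size 4)  {sr, sr^3, ...} (size 4)
  chi_1 (triv)               1             1               1                    1                    1                    1                        1                       
  chi_2 (sign: r->1, s->-1)  1             1               1                    1                    1                    -1                       -1                      
  chi_3 (r->-1, s->1)        1             1               -1                   1                    -1                   1                        -1                      
  chi_4 (r->-1, s->-1)       1             1               -1                   1                    -1                   -1                       1                       
  chi_5 (2d, j=1)            2             -2              sqrt(2)              0                    -sqrt(2)             0                        0                       
  chi_6 (2d, j=2)            2             2               0                    -2                   0                    0                        0                       
  chi_7 (2d, j=3)            2             -2              -sqrt(2)             0                    sqrt(2)              0                        0                       

Spot check: chi_5 (2d, j=1) on {e} = 2.

Proof sketch: D_8 has order 2*8 = 16 with 7 conjugacy classes, hence 7 irreducibles. Sum of squared dims 1 + 1 + 1 + 1 + 4 + 4 + 4 = 16 = |G|. Linear characters come from the abelianisation; the 2-dimensional irreps have character r^k -> 2*cos(2*pi*j*k/8), reflections -> 0.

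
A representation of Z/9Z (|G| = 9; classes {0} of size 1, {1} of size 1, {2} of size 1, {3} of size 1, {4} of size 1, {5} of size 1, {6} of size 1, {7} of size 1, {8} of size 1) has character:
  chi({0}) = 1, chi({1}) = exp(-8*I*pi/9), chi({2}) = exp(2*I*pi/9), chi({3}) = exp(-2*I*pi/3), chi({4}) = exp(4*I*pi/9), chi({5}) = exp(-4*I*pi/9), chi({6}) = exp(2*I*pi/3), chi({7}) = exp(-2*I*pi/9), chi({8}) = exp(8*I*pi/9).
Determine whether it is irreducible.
Irreducible: <chi, chi> = 1.

Derivation: <chi, chi> = (1/|G|) sum_C |C| * |chi(C)|^2 = (1/9)[1*|1|^2 + 1*|exp(-8*I*pi/9)|^2 + 1*|exp(2*I*pi/9)|^2 + 1*|exp(-2*I*pi/3)|^2 + 1*|exp(4*I*pi/9)|^2 + 1*|exp(-4*I*pi/9)|^2 + 1*|exp(2*I*pi/3)|^2 + 1*|exp(-2*I*pi/9)|^2 + 1*|exp(8*I*pi/9)|^2]
  = (1/9)[(1) + (1) + (1) + (1) + (1) + (1) + (1) + (1) + (1)] = 9/9 = 1.
(Exp terms are combined using exp(i*s)*conj(exp(i*t)) = exp(i*(s-t)), and sums of them are collapsed using the identity that for every m > 1 the m distinct m-th roots of unity sum to 0, e.g. 1 + exp(2*I*pi/3) + exp(-2*I*pi/3) = 0.)
A character is irreducible iff <chi, chi> = 1, so this representation is irreducible.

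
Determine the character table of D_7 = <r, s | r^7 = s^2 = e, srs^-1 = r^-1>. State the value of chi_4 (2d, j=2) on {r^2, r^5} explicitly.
Conjugacy classes: {e} of size 1, {r^1, r^6} of size 2, {r^2, r^5} of size 2, {r^3, r^4} of size 2, {s, sr, ..., sr^6} of size 7.
Character table:
  irrep \ class              {e} (size 1)  {r^1, r^6} (size 2)  {r^2, r^5} (size 2)  {r^3, r^4} (size 2)  {s, sr, ..., sr^6} (size 7)
  chi_1 (triv)               1             1                    1                    1                    1                          
  chi_2 (sign: r->1, s->-1)  1             1                    1                    1                    -1                         
  chi_3 (2d, j=1)            2             2*cos(2*pi/7)        -2*cos(3*pi/7)       -2*cos(pi/7)         0                          
  chi_4 (2d, j=2)            2             -2*cos(3*pi/7)       -2*cos(pi/7)         2*cos(2*pi/7)        0                          
  chi_5 (2d, j=3)            2             -2*cos(pi/7)         2*cos(2*pi/7)        -2*cos(3*pi/7)       0                          

Spot check: chi_4 (2d, j=2) on {r^2, r^5} = -2*cos(pi/7).

Reasoning: D_7 has order 2*7 = 14 with 5 conjugacy classes, hence 5 irreducibles. Sum of squared dims 1 + 1 + 4 + 4 + 4 = 14 = |G|. Linear characters come from the abelianisation; the 2-dimensional irreps have character r^k -> 2*cos(2*pi*j*k/7), reflections -> 0.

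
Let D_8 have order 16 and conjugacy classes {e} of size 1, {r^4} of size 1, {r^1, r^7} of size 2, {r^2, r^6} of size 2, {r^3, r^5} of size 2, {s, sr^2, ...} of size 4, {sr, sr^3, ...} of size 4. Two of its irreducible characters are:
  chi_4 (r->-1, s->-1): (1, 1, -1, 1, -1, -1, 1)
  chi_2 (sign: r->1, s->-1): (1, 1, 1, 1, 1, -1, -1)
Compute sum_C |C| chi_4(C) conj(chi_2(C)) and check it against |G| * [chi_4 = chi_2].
Sum = 0; so <chi_4, chi_2> = 0 (distinct irreducibles are orthogonal).

Working: Compute term by term over conjugacy classes (|C| * chi_4(C) * conj(chi_2(C))):
  1*(1)*conj(1) + 1*(1)*conj(1) + 2*(-1)*conj(1) + 2*(1)*conj(1) + 2*(-1)*conj(1) + 4*(-1)*conj(-1) + 4*(1)*conj(-1)
  = (1) + (1) + (-2) + (2) + (-2) + (4) + (-4)
  = 0.
Dividing by |G| = 16 gives 0/16 = 0, matching the row-orthogonality relation <chi_4, chi_2> = [chi_4 = chi_2].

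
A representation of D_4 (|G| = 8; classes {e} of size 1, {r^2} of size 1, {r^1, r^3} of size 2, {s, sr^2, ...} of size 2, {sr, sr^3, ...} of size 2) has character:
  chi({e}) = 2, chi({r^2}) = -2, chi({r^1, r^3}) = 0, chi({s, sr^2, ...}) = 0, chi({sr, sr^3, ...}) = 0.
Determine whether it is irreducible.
Irreducible: <chi, chi> = 1.

Why: <chi, chi> = (1/|G|) sum_C |C| * |chi(C)|^2 = (1/8)[1*|2|^2 + 1*|-2|^2 + 2*|0|^2 + 2*|0|^2 + 2*|0|^2]
  = (1/8)[(4) + (4) + (0) + (0) + (0)] = 8/8 = 1.
A character is irreducible iff <chi, chi> = 1, so this representation is irreducible.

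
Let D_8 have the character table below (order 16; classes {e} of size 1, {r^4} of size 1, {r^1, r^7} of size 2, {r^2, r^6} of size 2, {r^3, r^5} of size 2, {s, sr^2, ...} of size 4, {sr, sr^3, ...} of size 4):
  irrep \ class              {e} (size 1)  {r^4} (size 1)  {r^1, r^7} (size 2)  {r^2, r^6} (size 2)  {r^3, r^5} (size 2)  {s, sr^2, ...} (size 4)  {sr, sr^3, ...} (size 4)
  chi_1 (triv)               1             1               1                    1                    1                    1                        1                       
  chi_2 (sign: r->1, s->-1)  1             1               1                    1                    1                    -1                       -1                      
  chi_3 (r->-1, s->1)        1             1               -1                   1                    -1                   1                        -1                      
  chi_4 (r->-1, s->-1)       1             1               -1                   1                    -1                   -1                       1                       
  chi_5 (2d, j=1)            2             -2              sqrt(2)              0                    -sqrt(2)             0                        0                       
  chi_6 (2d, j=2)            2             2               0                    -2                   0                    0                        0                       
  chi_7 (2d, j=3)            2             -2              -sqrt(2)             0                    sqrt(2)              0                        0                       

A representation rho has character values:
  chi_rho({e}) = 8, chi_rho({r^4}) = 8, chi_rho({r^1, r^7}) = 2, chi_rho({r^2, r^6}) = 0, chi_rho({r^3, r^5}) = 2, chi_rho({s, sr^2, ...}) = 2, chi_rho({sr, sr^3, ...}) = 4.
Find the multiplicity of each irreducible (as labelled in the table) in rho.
Multiplicities: chi_1: 3, chi_2: 0, chi_3: 0, chi_4: 1, chi_5: 0, chi_6: 2, chi_7: 0.

Use <chi_rho, chi> = (1/|G|) sum_C |C| * chi_rho(C) * conj(chi(C)) with |G| = 16 for each irreducible chi in the table:
  <chi_rho, chi_1> = (1/16)[1*(8)*conj(1) + 1*(8)*conj(1) + 2*(2)*conj(1) + 2*(0)*conj(1) + 2*(2)*conj(1) + 4*(2)*conj(1) + 4*(4)*conj(1)]
      = (1/16)[(8) + (8) + (4) + (0) + (4) + (8) + (16)] = 48/16 = 3
  <chi_rho, chi_2> = (1/16)[1*(8)*conj(1) + 1*(8)*conj(1) + 2*(2)*conj(1) + 2*(0)*conj(1) + 2*(2)*conj(1) + 4*(2)*conj(-1) + 4*(4)*conj(-1)]
      = (1/16)[(8) + (8) + (4) + (0) + (4) + (-8) + (-16)] = 0/16 = 0
  <chi_rho, chi_3> = (1/16)[1*(8)*conj(1) + 1*(8)*conj(1) + 2*(2)*conj(-1) + 2*(0)*conj(1) + 2*(2)*conj(-1) + 4*(2)*conj(1) + 4*(4)*conj(-1)]
      = (1/16)[(8) + (8) + (-4) + (0) + (-4) + (8) + (-16)] = 0/16 = 0
  <chi_rho, chi_4> = (1/16)[1*(8)*conj(1) + 1*(8)*conj(1) + 2*(2)*conj(-1) + 2*(0)*conj(1) + 2*(2)*conj(-1) + 4*(2)*conj(-1) + 4*(4)*conj(1)]
      = (1/16)[(8) + (8) + (-4) + (0) + (-4) + (-8) + (16)] = 16/16 = 1
  <chi_rho, chi_5> = (1/16)[1*(8)*conj(2) + 1*(8)*conj(-2) + 2*(2)*conj(sqrt(2)) + 2*(0)*conj(0) + 2*(2)*conj(-sqrt(2)) + 4*(2)*conj(0) + 4*(4)*conj(0)]
      = (1/16)[(16) + (-16) + (4*sqrt(2)) + (0) + (-4*sqrt(2)) + (0) + (0)] = 0/16 = 0
  <chi_rho, chi_6> = (1/16)[1*(8)*conj(2) + 1*(8)*conj(2) + 2*(2)*conj(0) + 2*(0)*conj(-2) + 2*(2)*conj(0) + 4*(2)*conj(0) + 4*(4)*conj(0)]
      = (1/16)[(16) + (16) + (0) + (0) + (0) + (0) + (0)] = 32/16 = 2
  <chi_rho, chi_7> = (1/16)[1*(8)*conj(2) + 1*(8)*conj(-2) + 2*(2)*conj(-sqrt(2)) + 2*(0)*conj(0) + 2*(2)*conj(sqrt(2)) + 4*(2)*conj(0) + 4*(4)*conj(0)]
      = (1/16)[(16) + (-16) + (-4*sqrt(2)) + (0) + (4*sqrt(2)) + (0) + (0)] = 0/16 = 0
Dimension check: dim(rho) = sum (mult * dim) = 3*1 + 0*1 + 0*1 + 1*1 + 0*2 + 2*2 + 0*2 = 8 = chi_rho(e) = 8.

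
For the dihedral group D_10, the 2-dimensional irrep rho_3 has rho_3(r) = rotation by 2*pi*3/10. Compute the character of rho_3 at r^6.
chi_{rho_3}(r^6) = 2*cos(2*pi*3*6/10) = -1/2 + sqrt(5)/2

Reasoning: rho_3(r^6) is rotation by angle 2*pi*3*6/10, whose trace is 2*cos(2*pi*3*6/10) = -1/2 + sqrt(5)/2.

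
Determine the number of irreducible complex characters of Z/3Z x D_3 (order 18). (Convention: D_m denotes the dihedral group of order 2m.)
9

The number of irreducible complex representations of a finite group equals its number of conjugacy classes. For a direct product, #classes(G x H) = #classes(G) * #classes(H). Z/3Z has 3 classes (abelian), D_3 has 3 classes, so 3 * 3 = 9, so Z/3Z x D_3 (order 18) has exactly 9 irreducible complex representations.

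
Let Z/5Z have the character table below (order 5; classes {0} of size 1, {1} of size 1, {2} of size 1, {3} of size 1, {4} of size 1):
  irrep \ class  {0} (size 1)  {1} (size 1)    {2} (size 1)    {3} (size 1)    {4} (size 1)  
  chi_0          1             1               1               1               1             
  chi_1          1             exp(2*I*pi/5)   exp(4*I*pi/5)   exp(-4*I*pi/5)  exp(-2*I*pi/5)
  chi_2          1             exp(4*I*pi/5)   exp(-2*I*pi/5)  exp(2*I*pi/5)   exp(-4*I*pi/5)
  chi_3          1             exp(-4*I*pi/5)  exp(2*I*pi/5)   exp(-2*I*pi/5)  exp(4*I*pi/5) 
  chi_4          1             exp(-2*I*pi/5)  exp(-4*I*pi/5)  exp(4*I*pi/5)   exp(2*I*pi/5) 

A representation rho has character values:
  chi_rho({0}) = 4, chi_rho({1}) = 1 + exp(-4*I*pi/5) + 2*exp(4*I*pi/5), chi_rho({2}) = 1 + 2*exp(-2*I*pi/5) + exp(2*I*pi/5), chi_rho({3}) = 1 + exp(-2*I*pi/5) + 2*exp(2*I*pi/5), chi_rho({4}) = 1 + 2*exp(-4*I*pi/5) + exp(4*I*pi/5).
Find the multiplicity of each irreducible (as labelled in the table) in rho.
Multiplicities: chi_0: 1, chi_1: 0, chi_2: 2, chi_3: 1, chi_4: 0.

Argument: Use <chi_rho, chi> = (1/|G|) sum_C |C| * chi_rho(C) * conj(chi(C)) with |G| = 5 for each irreducible chi in the table:
  <chi_rho, chi_0> = (1/5)[1*(4)*conj(1) + 1*(1 + exp(-4*I*pi/5) + 2*exp(4*I*pi/5))*conj(1) + 1*(1 + 2*exp(-2*I*pi/5) + exp(2*I*pi/5))*conj(1) + 1*(1 + exp(-2*I*pi/5) + 2*exp(2*I*pi/5))*conj(1) + 1*(1 + 2*exp(-4*I*pi/5) + exp(4*I*pi/5))*conj(1)]
      = (1/5)[(4) + (1 + exp(-4*I*pi/5) + 2*exp(4*I*pi/5)) + (1 + 2*exp(-2*I*pi/5) + exp(2*I*pi/5)) + (1 + exp(-2*I*pi/5) + 2*exp(2*I*pi/5)) + (1 + 2*exp(-4*I*pi/5) + exp(4*I*pi/5))] = 5/5 = 1
  <chi_rho, chi_1> = (1/5)[1*(4)*conj(1) + 1*(1 + exp(-4*I*pi/5) + 2*exp(4*I*pi/5))*conj(exp(2*I*pi/5)) + 1*(1 + 2*exp(-2*I*pi/5) + exp(2*I*pi/5))*conj(exp(4*I*pi/5)) + 1*(1 + exp(-2*I*pi/5) + 2*exp(2*I*pi/5))*conj(exp(-4*I*pi/5)) + 1*(1 + 2*exp(-4*I*pi/5) + exp(4*I*pi/5))*conj(exp(-2*I*pi/5))]
      = (1/5)[(4) + (exp(-2*I*pi/5) + exp(4*I*pi/5) + 2*exp(2*I*pi/5)) + (exp(-2*I*pi/5) + exp(-4*I*pi/5) + 2*exp(4*I*pi/5)) + (2*exp(-4*I*pi/5) + exp(4*I*pi/5) + exp(2*I*pi/5)) + (2*exp(-2*I*pi/5) + exp(-4*I*pi/5) + exp(2*I*pi/5))] = 0/5 = 0
  <chi_rho, chi_2> = (1/5)[1*(4)*conj(1) + 1*(1 + exp(-4*I*pi/5) + 2*exp(4*I*pi/5))*conj(exp(4*I*pi/5)) + 1*(1 + 2*exp(-2*I*pi/5) + exp(2*I*pi/5))*conj(exp(-2*I*pi/5)) + 1*(1 + exp(-2*I*pi/5) + 2*exp(2*I*pi/5))*conj(exp(2*I*pi/5)) + 1*(1 + 2*exp(-4*I*pi/5) + exp(4*I*pi/5))*conj(exp(-4*I*pi/5))]
      = (1/5)[(4) + (2 + exp(-4*I*pi/5) + exp(2*I*pi/5)) + (2 + exp(4*I*pi/5) + exp(2*I*pi/5)) + (2 + exp(-2*I*pi/5) + exp(-4*I*pi/5)) + (2 + exp(-2*I*pi/5) + exp(4*I*pi/5))] = 10/5 = 2
  <chi_rho, chi_3> = (1/5)[1*(4)*conj(1) + 1*(1 + exp(-4*I*pi/5) + 2*exp(4*I*pi/5))*conj(exp(-4*I*pi/5)) + 1*(1 + 2*exp(-2*I*pi/5) + exp(2*I*pi/5))*conj(exp(2*I*pi/5)) + 1*(1 + exp(-2*I*pi/5) + 2*exp(2*I*pi/5))*conj(exp(-2*I*pi/5)) + 1*(1 + 2*exp(-4*I*pi/5) + exp(4*I*pi/5))*conj(exp(4*I*pi/5))]
      = (1/5)[(4) + (1 + 2*exp(-2*I*pi/5) + exp(4*I*pi/5)) + (1 + 2*exp(-4*I*pi/5) + exp(-2*I*pi/5)) + (1 + exp(2*I*pi/5) + 2*exp(4*I*pi/5)) + (1 + exp(-4*I*pi/5) + 2*exp(2*I*pi/5))] = 5/5 = 1
  <chi_rho, chi_4> = (1/5)[1*(4)*conj(1) + 1*(1 + exp(-4*I*pi/5) + 2*exp(4*I*pi/5))*conj(exp(-2*I*pi/5)) + 1*(1 + 2*exp(-2*I*pi/5) + exp(2*I*pi/5))*conj(exp(-4*I*pi/5)) + 1*(1 + exp(-2*I*pi/5) + 2*exp(2*I*pi/5))*conj(exp(4*I*pi/5)) + 1*(1 + 2*exp(-4*I*pi/5) + exp(4*I*pi/5))*conj(exp(2*I*pi/5))]
      = (1/5)[(4) + (2*exp(-4*I*pi/5) + exp(-2*I*pi/5) + exp(2*I*pi/5)) + (exp(-4*I*pi/5) + exp(4*I*pi/5) + 2*exp(2*I*pi/5)) + (2*exp(-2*I*pi/5) + exp(-4*I*pi/5) + exp(4*I*pi/5)) + (exp(-2*I*pi/5) + exp(2*I*pi/5) + 2*exp(4*I*pi/5))] = 0/5 = 0
(Exp terms are combined using exp(i*s)*conj(exp(i*t)) = exp(i*(s-t)), and sums of them are collapsed using the identity that for every m > 1 the m distinct m-th roots of unity sum to 0, e.g. 1 + exp(2*I*pi/3) + exp(-2*I*pi/3) = 0.)
Dimension check: dim(rho) = sum (mult * dim) = 1*1 + 0*1 + 2*1 + 1*1 + 0*1 = 4 = chi_rho(e) = 4.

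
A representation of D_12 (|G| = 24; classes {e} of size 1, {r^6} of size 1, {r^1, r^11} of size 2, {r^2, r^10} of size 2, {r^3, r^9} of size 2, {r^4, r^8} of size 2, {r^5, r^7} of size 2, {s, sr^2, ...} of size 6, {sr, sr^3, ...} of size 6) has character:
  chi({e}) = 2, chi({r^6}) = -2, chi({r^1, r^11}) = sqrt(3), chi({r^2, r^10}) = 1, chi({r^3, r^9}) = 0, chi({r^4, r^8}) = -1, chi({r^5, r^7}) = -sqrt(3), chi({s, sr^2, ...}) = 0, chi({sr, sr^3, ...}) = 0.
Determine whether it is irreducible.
Irreducible: <chi, chi> = 1.

Reasoning: <chi, chi> = (1/|G|) sum_C |C| * |chi(C)|^2 = (1/24)[1*|2|^2 + 1*|-2|^2 + 2*|sqrt(3)|^2 + 2*|1|^2 + 2*|0|^2 + 2*|-1|^2 + 2*|-sqrt(3)|^2 + 6*|0|^2 + 6*|0|^2]
  = (1/24)[(4) + (4) + (6) + (2) + (0) + (2) + (6) + (0) + (0)] = 24/24 = 1.
A character is irreducible iff <chi, chi> = 1, so this representation is irreducible.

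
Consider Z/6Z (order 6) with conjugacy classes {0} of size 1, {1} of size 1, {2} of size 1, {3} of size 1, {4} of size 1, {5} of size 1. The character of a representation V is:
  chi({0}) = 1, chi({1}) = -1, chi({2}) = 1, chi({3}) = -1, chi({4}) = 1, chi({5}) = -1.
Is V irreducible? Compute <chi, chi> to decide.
Irreducible: <chi, chi> = 1.

Justification: <chi, chi> = (1/|G|) sum_C |C| * |chi(C)|^2 = (1/6)[1*|1|^2 + 1*|-1|^2 + 1*|1|^2 + 1*|-1|^2 + 1*|1|^2 + 1*|-1|^2]
  = (1/6)[(1) + (1) + (1) + (1) + (1) + (1)] = 6/6 = 1.
(Exp terms are combined using exp(i*s)*conj(exp(i*t)) = exp(i*(s-t)), and sums of them are collapsed using the identity that for every m > 1 the m distinct m-th roots of unity sum to 0, e.g. 1 + exp(2*I*pi/3) + exp(-2*I*pi/3) = 0.)
A character is irreducible iff <chi, chi> = 1, so this representation is irreducible.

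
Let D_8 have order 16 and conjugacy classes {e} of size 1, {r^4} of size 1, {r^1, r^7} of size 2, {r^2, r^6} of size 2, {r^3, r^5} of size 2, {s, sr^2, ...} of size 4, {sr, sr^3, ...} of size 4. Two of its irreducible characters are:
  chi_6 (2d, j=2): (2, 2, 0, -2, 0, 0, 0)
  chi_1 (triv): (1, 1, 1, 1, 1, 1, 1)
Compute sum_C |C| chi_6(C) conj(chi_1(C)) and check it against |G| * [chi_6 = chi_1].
Sum = 0; so <chi_6, chi_1> = 0 (distinct irreducibles are orthogonal).

Why: Compute term by term over conjugacy classes (|C| * chi_6(C) * conj(chi_1(C))):
  1*(2)*conj(1) + 1*(2)*conj(1) + 2*(0)*conj(1) + 2*(-2)*conj(1) + 2*(0)*conj(1) + 4*(0)*conj(1) + 4*(0)*conj(1)
  = (2) + (2) + (0) + (-4) + (0) + (0) + (0)
  = 0.
Dividing by |G| = 16 gives 0/16 = 0, matching the row-orthogonality relation <chi_6, chi_1> = [chi_6 = chi_1].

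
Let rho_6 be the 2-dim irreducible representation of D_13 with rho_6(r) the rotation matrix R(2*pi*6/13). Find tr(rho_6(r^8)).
chi_{rho_6}(r^8) = 2*cos(2*pi*6*8/13) = -2*cos(5*pi/13)

Working: rho_6(r^8) is rotation by angle 2*pi*6*8/13, whose trace is 2*cos(2*pi*6*8/13) = -2*cos(5*pi/13).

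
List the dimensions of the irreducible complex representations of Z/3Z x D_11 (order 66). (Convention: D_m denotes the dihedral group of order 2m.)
Dimensions: 1, 1, 1, 1, 1, 1, 2, 2, 2, 2, 2, 2, 2, 2, 2, 2, 2, 2, 2, 2, 2

There are 21 irreducibles (= number of conjugacy classes). Their dimensions d_i satisfy sum d_i^2 = |G| = 66: 1 + 1 + 1 + 1 + 1 + 1 + 4 + 4 + 4 + 4 + 4 + 4 + 4 + 4 + 4 + 4 + 4 + 4 + 4 + 4 + 4 = 66. (For the product with Z/3Z: each of the 3 1-dim characters of Z/3Z tensors with each irrep of D_11, giving 3 copies of each D_11-dimension.)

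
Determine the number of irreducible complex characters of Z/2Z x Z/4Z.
8

Argument: The number of irreducible complex representations of a finite group equals its number of conjugacy classes. Z/2Z x Z/4Z is abelian of order 8, so every element is its own conjugacy class: 8 classes, so Z/2Z x Z/4Z (order 8) has exactly 8 irreducible complex representations.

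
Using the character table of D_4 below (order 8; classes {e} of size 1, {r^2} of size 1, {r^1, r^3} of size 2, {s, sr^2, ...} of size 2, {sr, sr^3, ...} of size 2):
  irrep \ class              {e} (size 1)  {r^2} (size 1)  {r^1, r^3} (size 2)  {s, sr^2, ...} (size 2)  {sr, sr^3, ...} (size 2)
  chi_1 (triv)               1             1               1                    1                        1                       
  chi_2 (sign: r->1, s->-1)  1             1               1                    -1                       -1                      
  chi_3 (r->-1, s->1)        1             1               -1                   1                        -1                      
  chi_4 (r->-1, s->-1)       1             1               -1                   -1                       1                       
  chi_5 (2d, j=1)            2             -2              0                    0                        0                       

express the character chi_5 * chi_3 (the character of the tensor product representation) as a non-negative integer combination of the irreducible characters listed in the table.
chi_5 tensor chi_3 = chi_5 (all other irreducibles have multiplicity 0).

Explanation: The character of a tensor product is the pointwise product (chi_5 * chi_3)(C) = chi_5(C) * chi_3(C):
  {e}: (2)*(1), {r^2}: (-2)*(1), {r^1, r^3}: (0)*(-1), {s, sr^2, ...}: (0)*(1), {sr, sr^3, ...}: (0)*(-1)
so (chi_5 * chi_3) takes values
  {e} -> 2, {r^2} -> -2, {r^1, r^3} -> 0, {s, sr^2, ...} -> 0, {sr, sr^3, ...} -> 0.
Now take the inner product of this character with each irreducible chi from the table, <chi_5*chi_3, chi> = (1/8) sum_C |C| (chi_5*chi_3)(C) conj(chi(C)):
  <chi_5*chi_3, chi_1> = (1/8)[1*(2)*conj(1) + 1*(-2)*conj(1) + 2*(0)*conj(1) + 2*(0)*conj(1) + 2*(0)*conj(1)]
      = (1/8)[(2) + (-2) + (0) + (0) + (0)] = 0/8 = 0
  <chi_5*chi_3, chi_2> = (1/8)[1*(2)*conj(1) + 1*(-2)*conj(1) + 2*(0)*conj(1) + 2*(0)*conj(-1) + 2*(0)*conj(-1)]
      = (1/8)[(2) + (-2) + (0) + (0) + (0)] = 0/8 = 0
  <chi_5*chi_3, chi_3> = (1/8)[1*(2)*conj(1) + 1*(-2)*conj(1) + 2*(0)*conj(-1) + 2*(0)*conj(1) + 2*(0)*conj(-1)]
      = (1/8)[(2) + (-2) + (0) + (0) + (0)] = 0/8 = 0
  <chi_5*chi_3, chi_4> = (1/8)[1*(2)*conj(1) + 1*(-2)*conj(1) + 2*(0)*conj(-1) + 2*(0)*conj(-1) + 2*(0)*conj(1)]
      = (1/8)[(2) + (-2) + (0) + (0) + (0)] = 0/8 = 0
  <chi_5*chi_3, chi_5> = (1/8)[1*(2)*conj(2) + 1*(-2)*conj(-2) + 2*(0)*conj(0) + 2*(0)*conj(0) + 2*(0)*conj(0)]
      = (1/8)[(4) + (4) + (0) + (0) + (0)] = 8/8 = 1
Hence the multiplicities are chi_5: 1. Dimension check: dim(chi_5)*dim(chi_3) = 2*1 = 2 and sum (mult * dim) = 1*2 = 2.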